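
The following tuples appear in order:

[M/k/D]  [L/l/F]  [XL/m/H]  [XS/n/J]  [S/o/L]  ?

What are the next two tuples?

Size: M, L, XL, XS, S → M → L (runs through clothing sizes XS→XL).
First letter: k, l, m, n, o → p → q (letters move forward 1 place in the alphabet).
Second letter: D, F, H, J, L → N → P (letters move forward 2 places in the alphabet).
Putting the parts together: [M/p/N] and then [L/q/P].

[M/p/N], [L/q/P]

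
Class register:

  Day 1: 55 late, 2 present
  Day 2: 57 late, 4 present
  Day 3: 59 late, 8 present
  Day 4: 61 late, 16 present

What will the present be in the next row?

32

Present: 2, 4, 8, 16 → 32 (×2 each step).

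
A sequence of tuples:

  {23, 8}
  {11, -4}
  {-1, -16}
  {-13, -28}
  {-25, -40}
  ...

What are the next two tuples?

{-37, -52}, {-49, -64}

First component: −12 each step, so 23, 11, -1, -13, -25 → -37 → -49.
Second component — −12 each step: 8, -4, -16, -28, -40 → -52 → -64.
So the next two tuples are {-37, -52} and {-49, -64}.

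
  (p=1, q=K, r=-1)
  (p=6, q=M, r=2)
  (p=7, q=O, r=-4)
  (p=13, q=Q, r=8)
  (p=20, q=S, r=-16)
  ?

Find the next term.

P goes 1, 6, 7, 13, 20 → 33 (each term is the sum of the two before it).
Q goes K, M, O, Q, S → U (letters move forward 2 places in the alphabet).
For the r, ×(-2) each step: -1, 2, -4, 8, -16 → 32.
So the next term is (p=33, q=U, r=32).

(p=33, q=U, r=32)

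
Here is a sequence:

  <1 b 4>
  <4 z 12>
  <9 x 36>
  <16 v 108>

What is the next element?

<25 t 324>

First coordinate: perfect squares: 1², 2², 3², …; 1, 4, 9, 16 → 25.
Letter — letters move back 2 places in the alphabet, wrapping A→Z: b, z, x, v → t.
Third coordinate: ×3 each step, so 4, 12, 36, 108 → 324.
Combining the parts gives <25 t 324>.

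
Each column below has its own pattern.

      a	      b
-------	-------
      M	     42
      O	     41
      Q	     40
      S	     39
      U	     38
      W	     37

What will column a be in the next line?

Y

Column a: M, O, Q, S, U, W → Y (letters move forward 2 places in the alphabet).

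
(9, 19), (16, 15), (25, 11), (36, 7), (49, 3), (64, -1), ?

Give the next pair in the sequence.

(81, -5)

First coordinate — perfect squares: 3², 4², 5², …: 9, 16, 25, 36, 49, 64 → 81.
For the second coordinate, −4 each step: 19, 15, 11, 7, 3, -1 → -5.
So the next pair is (81, -5).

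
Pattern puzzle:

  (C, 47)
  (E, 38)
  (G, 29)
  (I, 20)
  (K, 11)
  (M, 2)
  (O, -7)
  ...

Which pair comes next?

Letter: letters move forward 2 places in the alphabet, so C, E, G, I, K, M, O → Q.
Second coordinate — −9 each step: 47, 38, 29, 20, 11, 2, -7 → -16.
Combining the parts gives (Q, -16).

(Q, -16)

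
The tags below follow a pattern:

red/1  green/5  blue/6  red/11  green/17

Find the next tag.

blue/28

Colour: repeats red → green → blue; red, green, blue, red, green → blue.
Second component goes 1, 5, 6, 11, 17 → 28 (each term is the sum of the two before it).
Putting it together: blue/28.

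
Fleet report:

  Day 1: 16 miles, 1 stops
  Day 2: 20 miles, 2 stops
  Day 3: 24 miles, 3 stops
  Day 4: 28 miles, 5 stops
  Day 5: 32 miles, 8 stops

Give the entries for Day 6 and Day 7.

Miles: +4 each step; 16, 20, 24, 28, 32 → 36 → 40.
Stops: each term is the sum of the two before it; 1, 2, 3, 5, 8 → 13 → 21.
So the next two records are 36 miles, 13 stops and 40 miles, 21 stops.

36 miles, 13 stops; 40 miles, 21 stops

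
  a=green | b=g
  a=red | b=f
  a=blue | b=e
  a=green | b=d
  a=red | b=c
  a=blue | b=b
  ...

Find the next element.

a=green | b=a

A: repeats green → red → blue, so green, red, blue, green, red, blue → green.
B: letters move back 1 place in the alphabet, so g, f, e, d, c, b → a.
So the next element is a=green | b=a.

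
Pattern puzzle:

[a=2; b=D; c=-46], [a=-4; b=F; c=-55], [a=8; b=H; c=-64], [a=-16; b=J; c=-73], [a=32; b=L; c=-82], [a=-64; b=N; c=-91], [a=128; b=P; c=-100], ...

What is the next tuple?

[a=-256; b=R; c=-109]

A: 2, -4, 8, -16, 32, -64, 128 → -256 (×(-2) each step).
B: letters move forward 2 places in the alphabet, so D, F, H, J, L, N, P → R.
C goes -46, -55, -64, -73, -82, -91, -100 → -109 (−9 each step).
Putting it together: [a=-256; b=R; c=-109].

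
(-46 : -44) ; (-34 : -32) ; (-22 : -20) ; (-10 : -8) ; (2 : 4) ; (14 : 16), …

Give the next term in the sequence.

(26 : 28)

First entry: +12 each step, so -46, -34, -22, -10, 2, 14 → 26.
Second entry — always 2 more than the first entry: -44, -32, -20, -8, 4, 16 → 28.
Combining the parts gives (26 : 28).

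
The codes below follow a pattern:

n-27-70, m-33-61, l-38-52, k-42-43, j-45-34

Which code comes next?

For the letter, letters move back 1 place in the alphabet: n, m, l, k, j → i.
Second component: differences are 6, 5, 4, … (decreasing by 1 each time); 27, 33, 38, 42, 45 → 47.
Third component — −9 each step: 70, 61, 52, 43, 34 → 25.
So the next code is i-47-25.

i-47-25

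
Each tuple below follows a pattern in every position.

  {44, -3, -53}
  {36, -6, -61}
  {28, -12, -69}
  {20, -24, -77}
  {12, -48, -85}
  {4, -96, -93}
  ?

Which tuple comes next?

First coordinate — −8 each step: 44, 36, 28, 20, 12, 4 → -4.
Second coordinate goes -3, -6, -12, -24, -48, -96 → -192 (×2 each step).
Third coordinate: −8 each step; -53, -61, -69, -77, -85, -93 → -101.
So the next tuple is {-4, -192, -101}.

{-4, -192, -101}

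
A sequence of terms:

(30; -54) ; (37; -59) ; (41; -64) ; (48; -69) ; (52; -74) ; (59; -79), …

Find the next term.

For the first coordinate, alternating steps +7, +4, +7, +4, …: 30, 37, 41, 48, 52, 59 → 63.
Second coordinate: −5 each step; -54, -59, -64, -69, -74, -79 → -84.
Putting it together: (63; -84).

(63; -84)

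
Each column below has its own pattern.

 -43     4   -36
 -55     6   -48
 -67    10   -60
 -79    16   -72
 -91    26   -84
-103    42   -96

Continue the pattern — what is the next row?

-115  68  -108

First component: −12 each step, so -43, -55, -67, -79, -91, -103 → -115.
Second component: 4, 6, 10, 16, 26, 42 → 68 (each term is the sum of the two before it).
Third component — always 7 more than the first component: -36, -48, -60, -72, -84, -96 → -108.
Combining the parts gives -115  68  -108.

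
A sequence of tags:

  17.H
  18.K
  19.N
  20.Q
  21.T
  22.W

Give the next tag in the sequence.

23.Z

First component: 17, 18, 19, 20, 21, 22 → 23 (+1 each step).
Letter: letters move forward 3 places in the alphabet, so H, K, N, Q, T, W → Z.
Combining the parts gives 23.Z.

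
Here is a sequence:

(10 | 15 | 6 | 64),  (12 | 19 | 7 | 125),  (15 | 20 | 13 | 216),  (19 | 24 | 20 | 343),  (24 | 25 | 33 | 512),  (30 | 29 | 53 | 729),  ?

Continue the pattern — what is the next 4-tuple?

(37 | 30 | 86 | 1000)

First part goes 10, 12, 15, 19, 24, 30 → 37 (differences are 2, 3, 4, … (increasing by 1 each time)).
Second part — alternating steps +4, +1, +4, +1, …: 15, 19, 20, 24, 25, 29 → 30.
Third part: 6, 7, 13, 20, 33, 53 → 86 (each term is the sum of the two before it).
Fourth part: 64, 125, 216, 343, 512, 729 → 1000 (perfect cubes: 4³, 5³, 6³, …).
Putting it together: (37 | 30 | 86 | 1000).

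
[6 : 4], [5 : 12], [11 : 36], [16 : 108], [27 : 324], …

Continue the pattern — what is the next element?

[43 : 972]

First value — each term is the sum of the two before it: 6, 5, 11, 16, 27 → 43.
Second value: 4, 12, 36, 108, 324 → 972 (×3 each step).
Putting it together: [43 : 972].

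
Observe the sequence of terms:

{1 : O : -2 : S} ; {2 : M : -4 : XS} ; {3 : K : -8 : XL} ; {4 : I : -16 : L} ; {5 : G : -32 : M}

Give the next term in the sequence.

First component — +1 each step: 1, 2, 3, 4, 5 → 6.
Letter — letters move back 2 places in the alphabet: O, M, K, I, G → E.
Third component: ×2 each step, so -2, -4, -8, -16, -32 → -64.
Size goes S, XS, XL, L, M → S (runs backward through clothing sizes XS→XL).
Putting it together: {6 : E : -64 : S}.

{6 : E : -64 : S}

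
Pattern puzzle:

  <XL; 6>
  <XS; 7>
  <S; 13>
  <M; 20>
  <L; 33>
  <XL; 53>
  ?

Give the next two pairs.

Size: repeats XL → XS → S → M → L, so XL, XS, S, M, L, XL → XS → S.
Second value goes 6, 7, 13, 20, 33, 53 → 86 → 139 (each term is the sum of the two before it).
So the next two pairs are <XS; 86> and <S; 139>.

<XS; 86>, <S; 139>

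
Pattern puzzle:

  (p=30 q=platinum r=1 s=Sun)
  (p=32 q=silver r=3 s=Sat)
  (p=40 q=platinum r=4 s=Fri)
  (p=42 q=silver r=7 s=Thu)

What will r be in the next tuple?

For the r, each term is the sum of the two before it: 1, 3, 4, 7 → 11.

11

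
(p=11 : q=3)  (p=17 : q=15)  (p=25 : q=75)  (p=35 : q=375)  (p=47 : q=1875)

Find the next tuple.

P: differences are 6, 8, 10, … (increasing by 2 each time); 11, 17, 25, 35, 47 → 61.
Q: ×5 each step; 3, 15, 75, 375, 1875 → 9375.
Putting it together: (p=61 : q=9375).

(p=61 : q=9375)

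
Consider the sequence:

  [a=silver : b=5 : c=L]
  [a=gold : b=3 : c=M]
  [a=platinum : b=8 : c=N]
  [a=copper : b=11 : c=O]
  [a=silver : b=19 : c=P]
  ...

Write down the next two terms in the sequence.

A: repeats silver → gold → platinum → copper, so silver, gold, platinum, copper, silver → gold → platinum.
B: 5, 3, 8, 11, 19 → 30 → 49 (each term is the sum of the two before it).
For the c, letters move forward 1 place in the alphabet: L, M, N, O, P → Q → R.
Putting the parts together: [a=gold : b=30 : c=Q] and then [a=platinum : b=49 : c=R].

[a=gold : b=30 : c=Q], [a=platinum : b=49 : c=R]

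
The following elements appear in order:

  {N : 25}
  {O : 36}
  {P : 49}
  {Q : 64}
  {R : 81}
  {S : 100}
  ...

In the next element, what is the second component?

For the second component, perfect squares: 5², 6², 7², …: 25, 36, 49, 64, 81, 100 → 121.

121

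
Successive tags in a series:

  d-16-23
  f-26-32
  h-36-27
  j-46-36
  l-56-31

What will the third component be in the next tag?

For the letter, letters move forward 2 places in the alphabet: d, f, h, j, l → n.
Second component: +10 each step; 16, 26, 36, 46, 56 → 66.
Third component: 23, 32, 27, 36, 31 → 40 (alternating steps +9, −5, +9, −5, …).

40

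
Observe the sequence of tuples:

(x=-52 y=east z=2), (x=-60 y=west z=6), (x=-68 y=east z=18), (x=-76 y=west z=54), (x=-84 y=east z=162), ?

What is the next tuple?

X: −8 each step; -52, -60, -68, -76, -84 → -92.
For the y, alternates east ↔ west: east, west, east, west, east → west.
Z: ×3 each step; 2, 6, 18, 54, 162 → 486.
Combining the parts gives (x=-92 y=west z=486).

(x=-92 y=west z=486)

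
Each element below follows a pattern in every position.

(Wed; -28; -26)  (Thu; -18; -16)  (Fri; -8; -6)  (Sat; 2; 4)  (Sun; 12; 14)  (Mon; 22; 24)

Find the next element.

Day: runs through the weekdays Mon→Sun, so Wed, Thu, Fri, Sat, Sun, Mon → Tue.
For the second slot, +10 each step: -28, -18, -8, 2, 12, 22 → 32.
Third slot goes -26, -16, -6, 4, 14, 24 → 34 (always 2 more than the second slot).
Combining the parts gives (Tue; 32; 34).

(Tue; 32; 34)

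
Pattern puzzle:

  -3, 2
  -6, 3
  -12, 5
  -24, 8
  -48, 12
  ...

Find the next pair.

-96, 17

First component: ×2 each step, so -3, -6, -12, -24, -48 → -96.
Second component: 2, 3, 5, 8, 12 → 17 (differences are 1, 2, 3, … (increasing by 1 each time)).
So the next pair is -96, 17.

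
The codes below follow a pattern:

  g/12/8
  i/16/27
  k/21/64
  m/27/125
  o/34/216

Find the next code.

Letter: g, i, k, m, o → q (letters move forward 2 places in the alphabet).
Second component: 12, 16, 21, 27, 34 → 42 (differences are 4, 5, 6, … (increasing by 1 each time)).
Third component: perfect cubes: 2³, 3³, 4³, …, so 8, 27, 64, 125, 216 → 343.
Putting it together: q/42/343.

q/42/343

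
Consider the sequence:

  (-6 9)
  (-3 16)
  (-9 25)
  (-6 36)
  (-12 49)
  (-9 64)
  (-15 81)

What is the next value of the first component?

-12

For the first component, alternating steps +3, −6, +3, −6, …: -6, -3, -9, -6, -12, -9, -15 → -12.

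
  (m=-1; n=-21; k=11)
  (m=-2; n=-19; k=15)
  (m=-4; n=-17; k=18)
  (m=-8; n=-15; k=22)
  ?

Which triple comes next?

(m=-16; n=-13; k=25)

M goes -1, -2, -4, -8 → -16 (×2 each step).
N: +2 each step; -21, -19, -17, -15 → -13.
K: alternating steps +4, +3, +4, +3, …, so 11, 15, 18, 22 → 25.
Combining the parts gives (m=-16; n=-13; k=25).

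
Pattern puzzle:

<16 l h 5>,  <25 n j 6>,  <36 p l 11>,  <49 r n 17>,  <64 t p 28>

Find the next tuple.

First part: 16, 25, 36, 49, 64 → 81 (perfect squares: 4², 5², 6², …).
First letter: l, n, p, r, t → v (letters move forward 2 places in the alphabet).
Second letter: h, j, l, n, p → r (letters move forward 2 places in the alphabet).
Fourth part: each term is the sum of the two before it; 5, 6, 11, 17, 28 → 45.
Combining the parts gives <81 v r 45>.

<81 v r 45>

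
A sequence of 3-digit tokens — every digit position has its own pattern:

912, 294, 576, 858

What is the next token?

First digit: +3 each step, mod 10; 9, 2, 5, 8 → 1.
Second digit: 1, 9, 7, 5 → 3 (−2 each step, mod 10).
Third digit: +2 each step, mod 10; 2, 4, 6, 8 → 0.
Combining the parts gives 130.

130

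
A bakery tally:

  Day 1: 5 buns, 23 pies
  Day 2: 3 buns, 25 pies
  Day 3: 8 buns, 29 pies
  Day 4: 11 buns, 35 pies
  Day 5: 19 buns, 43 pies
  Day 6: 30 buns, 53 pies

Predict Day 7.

49 buns, 65 pies

Buns goes 5, 3, 8, 11, 19, 30 → 49 (each term is the sum of the two before it).
Pies: differences are 2, 4, 6, … (increasing by 2 each time), so 23, 25, 29, 35, 43, 53 → 65.
So the next record is 49 buns, 65 pies.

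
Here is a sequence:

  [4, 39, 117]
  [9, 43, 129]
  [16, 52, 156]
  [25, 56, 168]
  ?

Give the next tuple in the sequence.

For the first component, perfect squares: 2², 3², 4², …: 4, 9, 16, 25 → 36.
Second component: alternating steps +4, +9, +4, +9, …; 39, 43, 52, 56 → 65.
For the third component, always 3 × the second component: 117, 129, 156, 168 → 195.
Putting it together: [36, 65, 195].

[36, 65, 195]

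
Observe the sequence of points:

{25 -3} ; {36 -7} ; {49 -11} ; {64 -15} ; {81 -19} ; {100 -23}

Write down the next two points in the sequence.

{121 -27}, {144 -31}

First entry — perfect squares: 5², 6², 7², …: 25, 36, 49, 64, 81, 100 → 121 → 144.
Second entry goes -3, -7, -11, -15, -19, -23 → -27 → -31 (−4 each step).
So the next two points are {121 -27} and {144 -31}.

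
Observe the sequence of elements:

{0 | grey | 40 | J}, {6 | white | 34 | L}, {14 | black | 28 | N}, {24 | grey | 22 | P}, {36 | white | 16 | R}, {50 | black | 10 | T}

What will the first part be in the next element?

First part: 0, 6, 14, 24, 36, 50 → 66 (differences are 6, 8, 10, … (increasing by 2 each time)).

66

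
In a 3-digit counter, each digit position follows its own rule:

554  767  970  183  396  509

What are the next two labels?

712, 925

First digit: 5, 7, 9, 1, 3, 5 → 7 → 9 (+2 each step, mod 10).
For the second digit, +1 each step, mod 10: 5, 6, 7, 8, 9, 0 → 1 → 2.
Third digit — +3 each step, mod 10: 4, 7, 0, 3, 6, 9 → 2 → 5.
So the next two labels are 712 and 925.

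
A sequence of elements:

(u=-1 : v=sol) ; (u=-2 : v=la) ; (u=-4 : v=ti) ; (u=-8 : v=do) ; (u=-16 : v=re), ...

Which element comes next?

(u=-32 : v=mi)

For the u, ×2 each step: -1, -2, -4, -8, -16 → -32.
For the v, runs through the solfège scale do→ti: sol, la, ti, do, re → mi.
Combining the parts gives (u=-32 : v=mi).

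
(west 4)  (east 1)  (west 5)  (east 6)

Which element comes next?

(west 11)

Direction goes west, east, west, east → west (alternates west ↔ east).
Second part: each term is the sum of the two before it, so 4, 1, 5, 6 → 11.
Combining the parts gives (west 11).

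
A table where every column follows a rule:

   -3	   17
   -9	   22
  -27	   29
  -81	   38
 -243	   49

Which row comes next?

First component goes -3, -9, -27, -81, -243 → -729 (×3 each step).
Second component: differences are 5, 7, 9, … (increasing by 2 each time), so 17, 22, 29, 38, 49 → 62.
Combining the parts gives -729  62.

-729  62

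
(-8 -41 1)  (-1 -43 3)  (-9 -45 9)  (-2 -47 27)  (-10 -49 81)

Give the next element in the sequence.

(-3 -51 243)

First component goes -8, -1, -9, -2, -10 → -3 (alternating steps +7, −8, +7, −8, …).
Second component: -41, -43, -45, -47, -49 → -51 (−2 each step).
Third component goes 1, 3, 9, 27, 81 → 243 (×3 each step).
Putting it together: (-3 -51 243).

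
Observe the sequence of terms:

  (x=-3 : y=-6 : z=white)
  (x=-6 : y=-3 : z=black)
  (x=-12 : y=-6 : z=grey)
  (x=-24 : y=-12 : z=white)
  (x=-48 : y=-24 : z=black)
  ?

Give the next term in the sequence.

(x=-96 : y=-48 : z=grey)

X: -3, -6, -12, -24, -48 → -96 (×2 each step).
For the y, always the previous value of the x: -6, -3, -6, -12, -24 → -48.
Z: white, black, grey, white, black → grey (repeats white → black → grey).
Combining the parts gives (x=-96 : y=-48 : z=grey).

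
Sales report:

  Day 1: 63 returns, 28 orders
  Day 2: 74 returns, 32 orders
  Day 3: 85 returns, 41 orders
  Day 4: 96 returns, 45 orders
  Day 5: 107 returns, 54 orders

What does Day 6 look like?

For the returns, +11 each step: 63, 74, 85, 96, 107 → 118.
Orders — alternating steps +4, +9, +4, +9, …: 28, 32, 41, 45, 54 → 58.
So the next line is 118 returns, 58 orders.

118 returns, 58 orders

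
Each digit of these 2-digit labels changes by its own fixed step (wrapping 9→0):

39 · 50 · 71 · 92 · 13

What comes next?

34

First digit — +2 each step, mod 10: 3, 5, 7, 9, 1 → 3.
Second digit: +1 each step, mod 10, so 9, 0, 1, 2, 3 → 4.
So the next label is 34.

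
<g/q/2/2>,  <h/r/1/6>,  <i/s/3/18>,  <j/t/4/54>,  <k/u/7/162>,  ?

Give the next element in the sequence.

First letter: g, h, i, j, k → l (letters move forward 1 place in the alphabet).
Second letter: letters move forward 1 place in the alphabet; q, r, s, t, u → v.
Third value goes 2, 1, 3, 4, 7 → 11 (each term is the sum of the two before it).
For the fourth value, ×3 each step: 2, 6, 18, 54, 162 → 486.
So the next element is <l/v/11/486>.

<l/v/11/486>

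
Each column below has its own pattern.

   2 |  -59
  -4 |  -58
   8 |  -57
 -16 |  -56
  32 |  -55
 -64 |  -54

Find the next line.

128  -53

For the first component, ×(-2) each step: 2, -4, 8, -16, 32, -64 → 128.
Second component: -59, -58, -57, -56, -55, -54 → -53 (+1 each step).
Combining the parts gives 128  -53.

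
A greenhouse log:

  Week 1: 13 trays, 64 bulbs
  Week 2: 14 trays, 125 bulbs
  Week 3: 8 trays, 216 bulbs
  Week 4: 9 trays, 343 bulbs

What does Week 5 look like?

Trays — alternating steps +1, −6, +1, −6, …: 13, 14, 8, 9 → 3.
Bulbs — perfect cubes: 4³, 5³, 6³, …: 64, 125, 216, 343 → 512.
Putting it together: 3 trays, 512 bulbs.

3 trays, 512 bulbs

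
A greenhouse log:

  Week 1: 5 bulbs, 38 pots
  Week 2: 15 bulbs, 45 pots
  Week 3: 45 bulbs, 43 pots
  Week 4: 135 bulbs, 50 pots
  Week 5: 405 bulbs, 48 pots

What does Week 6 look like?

Bulbs goes 5, 15, 45, 135, 405 → 1215 (×3 each step).
For the pots, alternating steps +7, −2, +7, −2, …: 38, 45, 43, 50, 48 → 55.
Combining the parts gives 1215 bulbs, 55 pots.

1215 bulbs, 55 pots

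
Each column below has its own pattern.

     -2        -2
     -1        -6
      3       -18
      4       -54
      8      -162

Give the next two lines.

9  -486; 13  -1458

First component: -2, -1, 3, 4, 8 → 9 → 13 (alternating steps +1, +4, +1, +4, …).
Second component: -2, -6, -18, -54, -162 → -486 → -1458 (×3 each step).
Putting the parts together: 9  -486 and then 13  -1458.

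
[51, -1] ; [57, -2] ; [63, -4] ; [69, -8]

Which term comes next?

[75, -16]

First coordinate: +6 each step, so 51, 57, 63, 69 → 75.
Second coordinate — ×2 each step: -1, -2, -4, -8 → -16.
Combining the parts gives [75, -16].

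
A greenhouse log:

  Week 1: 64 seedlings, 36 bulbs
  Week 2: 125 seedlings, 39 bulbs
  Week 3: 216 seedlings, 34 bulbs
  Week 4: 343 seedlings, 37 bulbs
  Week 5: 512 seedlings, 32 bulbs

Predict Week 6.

729 seedlings, 35 bulbs

Seedlings goes 64, 125, 216, 343, 512 → 729 (perfect cubes: 4³, 5³, 6³, …).
Bulbs goes 36, 39, 34, 37, 32 → 35 (alternating steps +3, −5, +3, −5, …).
Combining the parts gives 729 seedlings, 35 bulbs.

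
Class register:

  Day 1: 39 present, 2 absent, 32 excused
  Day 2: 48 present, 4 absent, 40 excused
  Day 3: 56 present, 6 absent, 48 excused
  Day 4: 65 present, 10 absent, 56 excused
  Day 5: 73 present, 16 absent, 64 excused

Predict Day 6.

82 present, 26 absent, 72 excused

Present goes 39, 48, 56, 65, 73 → 82 (alternating steps +9, +8, +9, +8, …).
For the absent, each term is the sum of the two before it: 2, 4, 6, 10, 16 → 26.
Excused: +8 each step, so 32, 40, 48, 56, 64 → 72.
So the next row is 82 present, 26 absent, 72 excused.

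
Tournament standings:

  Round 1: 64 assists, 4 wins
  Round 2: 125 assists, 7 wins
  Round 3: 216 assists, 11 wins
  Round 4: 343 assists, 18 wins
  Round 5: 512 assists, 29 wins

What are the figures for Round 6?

729 assists, 47 wins

Assists goes 64, 125, 216, 343, 512 → 729 (perfect cubes: 4³, 5³, 6³, …).
Wins: 4, 7, 11, 18, 29 → 47 (each term is the sum of the two before it).
Combining the parts gives 729 assists, 47 wins.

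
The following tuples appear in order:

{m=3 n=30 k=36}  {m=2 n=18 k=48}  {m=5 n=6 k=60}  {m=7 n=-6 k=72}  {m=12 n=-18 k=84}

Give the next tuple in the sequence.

{m=19 n=-30 k=96}

M: each term is the sum of the two before it; 3, 2, 5, 7, 12 → 19.
N: −12 each step; 30, 18, 6, -6, -18 → -30.
K: together with the n always sums to 66; 36, 48, 60, 72, 84 → 96.
So the next tuple is {m=19 n=-30 k=96}.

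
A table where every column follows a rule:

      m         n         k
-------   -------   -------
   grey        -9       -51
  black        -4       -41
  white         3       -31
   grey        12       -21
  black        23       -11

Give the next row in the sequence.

white  36  -1

Column m: repeats grey → black → white; grey, black, white, grey, black → white.
Column n: differences are 5, 7, 9, … (increasing by 2 each time), so -9, -4, 3, 12, 23 → 36.
Column k goes -51, -41, -31, -21, -11 → -1 (+10 each step).
Putting it together: white  36  -1.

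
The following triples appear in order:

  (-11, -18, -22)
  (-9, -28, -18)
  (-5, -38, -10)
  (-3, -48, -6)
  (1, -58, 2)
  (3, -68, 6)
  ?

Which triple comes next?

(7, -78, 14)

First slot — alternating steps +2, +4, +2, +4, …: -11, -9, -5, -3, 1, 3 → 7.
Second slot: -18, -28, -38, -48, -58, -68 → -78 (−10 each step).
Third slot: always 2 × the first slot, so -22, -18, -10, -6, 2, 6 → 14.
Putting it together: (7, -78, 14).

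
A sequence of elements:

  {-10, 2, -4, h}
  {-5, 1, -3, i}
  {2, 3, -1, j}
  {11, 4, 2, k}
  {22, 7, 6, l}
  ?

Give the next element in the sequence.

{35, 11, 11, m}

First component — differences are 5, 7, 9, … (increasing by 2 each time): -10, -5, 2, 11, 22 → 35.
Second component: each term is the sum of the two before it; 2, 1, 3, 4, 7 → 11.
Third component: differences are 1, 2, 3, … (increasing by 1 each time); -4, -3, -1, 2, 6 → 11.
For the letter, letters move forward 1 place in the alphabet: h, i, j, k, l → m.
So the next element is {35, 11, 11, m}.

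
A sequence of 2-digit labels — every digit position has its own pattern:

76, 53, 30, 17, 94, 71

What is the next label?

First digit — −2 each step, mod 10: 7, 5, 3, 1, 9, 7 → 5.
Second digit: 6, 3, 0, 7, 4, 1 → 8 (−3 each step, mod 10).
Combining the parts gives 58.

58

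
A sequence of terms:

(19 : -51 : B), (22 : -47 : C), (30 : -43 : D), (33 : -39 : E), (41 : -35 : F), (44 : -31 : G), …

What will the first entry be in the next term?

52

First entry: 19, 22, 30, 33, 41, 44 → 52 (alternating steps +3, +8, +3, +8, …).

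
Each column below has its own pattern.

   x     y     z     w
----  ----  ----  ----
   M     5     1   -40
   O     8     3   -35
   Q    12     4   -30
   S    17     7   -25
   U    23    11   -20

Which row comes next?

W  30  18  -15

Column x: M, O, Q, S, U → W (letters move forward 2 places in the alphabet).
Column y: differences are 3, 4, 5, … (increasing by 1 each time); 5, 8, 12, 17, 23 → 30.
Column z goes 1, 3, 4, 7, 11 → 18 (each term is the sum of the two before it).
Column w goes -40, -35, -30, -25, -20 → -15 (+5 each step).
Combining the parts gives W  30  18  -15.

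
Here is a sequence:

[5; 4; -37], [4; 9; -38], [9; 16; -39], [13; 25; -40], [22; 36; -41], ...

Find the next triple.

First entry: 5, 4, 9, 13, 22 → 35 (each term is the sum of the two before it).
Second entry: perfect squares: 2², 3², 4², …, so 4, 9, 16, 25, 36 → 49.
Third entry: -37, -38, -39, -40, -41 → -42 (−1 each step).
Putting it together: [35; 49; -42].

[35; 49; -42]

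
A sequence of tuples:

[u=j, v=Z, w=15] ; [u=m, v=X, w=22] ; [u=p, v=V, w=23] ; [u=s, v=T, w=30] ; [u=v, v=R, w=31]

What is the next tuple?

[u=y, v=P, w=38]

U: j, m, p, s, v → y (letters move forward 3 places in the alphabet).
V goes Z, X, V, T, R → P (letters move back 2 places in the alphabet).
W: 15, 22, 23, 30, 31 → 38 (alternating steps +7, +1, +7, +1, …).
Putting it together: [u=y, v=P, w=38].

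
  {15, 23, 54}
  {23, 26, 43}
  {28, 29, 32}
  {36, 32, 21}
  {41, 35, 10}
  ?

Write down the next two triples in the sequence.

{49, 38, -1}, {54, 41, -12}

First part goes 15, 23, 28, 36, 41 → 49 → 54 (alternating steps +8, +5, +8, +5, …).
Second part goes 23, 26, 29, 32, 35 → 38 → 41 (+3 each step).
For the third part, −11 each step: 54, 43, 32, 21, 10 → -1 → -12.
So the next two triples are {49, 38, -1} and {54, 41, -12}.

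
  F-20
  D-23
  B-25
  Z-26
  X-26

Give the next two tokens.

V-25 then T-23

Letter — letters move back 2 places in the alphabet, wrapping A→Z: F, D, B, Z, X → V → T.
Second component: differences are 3, 2, 1, … (decreasing by 1 each time), so 20, 23, 25, 26, 26 → 25 → 23.
So the next two tokens are V-25 and T-23.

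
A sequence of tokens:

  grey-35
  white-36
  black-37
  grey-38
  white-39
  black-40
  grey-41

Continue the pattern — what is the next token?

white-42

For the shade, repeats grey → white → black: grey, white, black, grey, white, black, grey → white.
Second component: 35, 36, 37, 38, 39, 40, 41 → 42 (+1 each step).
Putting it together: white-42.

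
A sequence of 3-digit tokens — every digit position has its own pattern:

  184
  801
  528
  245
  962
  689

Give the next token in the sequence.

First digit: 1, 8, 5, 2, 9, 6 → 3 (−3 each step, mod 10).
Second digit: +2 each step, mod 10; 8, 0, 2, 4, 6, 8 → 0.
Third digit — −3 each step, mod 10: 4, 1, 8, 5, 2, 9 → 6.
Putting it together: 306.

306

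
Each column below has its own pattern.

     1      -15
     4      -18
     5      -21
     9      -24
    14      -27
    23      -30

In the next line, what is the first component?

37

First component: 1, 4, 5, 9, 14, 23 → 37 (each term is the sum of the two before it).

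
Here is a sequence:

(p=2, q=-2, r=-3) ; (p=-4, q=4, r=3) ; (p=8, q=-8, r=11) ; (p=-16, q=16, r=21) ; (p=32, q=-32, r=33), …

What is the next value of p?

-64

P: ×(-2) each step; 2, -4, 8, -16, 32 → -64.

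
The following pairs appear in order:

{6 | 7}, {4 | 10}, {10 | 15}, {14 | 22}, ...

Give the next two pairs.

{24 | 31}, {38 | 42}

First slot: each term is the sum of the two before it, so 6, 4, 10, 14 → 24 → 38.
For the second slot, differences are 3, 5, 7, … (increasing by 2 each time): 7, 10, 15, 22 → 31 → 42.
So the next two pairs are {24 | 31} and {38 | 42}.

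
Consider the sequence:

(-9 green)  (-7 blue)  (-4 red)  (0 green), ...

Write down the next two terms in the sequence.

(5 blue), (11 red)

First component — differences are 2, 3, 4, … (increasing by 1 each time): -9, -7, -4, 0 → 5 → 11.
Colour — repeats green → blue → red: green, blue, red, green → blue → red.
Putting the parts together: (5 blue) and then (11 red).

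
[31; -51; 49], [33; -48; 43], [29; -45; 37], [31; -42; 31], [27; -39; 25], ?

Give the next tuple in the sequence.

First entry — alternating steps +2, −4, +2, −4, …: 31, 33, 29, 31, 27 → 29.
Second entry: -51, -48, -45, -42, -39 → -36 (+3 each step).
Third entry — −6 each step: 49, 43, 37, 31, 25 → 19.
So the next tuple is [29; -36; 19].

[29; -36; 19]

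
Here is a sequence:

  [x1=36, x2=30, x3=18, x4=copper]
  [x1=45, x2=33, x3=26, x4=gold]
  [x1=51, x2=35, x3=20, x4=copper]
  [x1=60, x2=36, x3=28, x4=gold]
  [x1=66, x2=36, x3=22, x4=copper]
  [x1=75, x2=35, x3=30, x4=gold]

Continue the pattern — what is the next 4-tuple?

[x1=81, x2=33, x3=24, x4=copper]

X1: alternating steps +9, +6, +9, +6, …, so 36, 45, 51, 60, 66, 75 → 81.
X2 — differences are 3, 2, 1, … (decreasing by 1 each time): 30, 33, 35, 36, 36, 35 → 33.
X3 — alternating steps +8, −6, +8, −6, …: 18, 26, 20, 28, 22, 30 → 24.
X4: alternates copper ↔ gold; copper, gold, copper, gold, copper, gold → copper.
Putting it together: [x1=81, x2=33, x3=24, x4=copper].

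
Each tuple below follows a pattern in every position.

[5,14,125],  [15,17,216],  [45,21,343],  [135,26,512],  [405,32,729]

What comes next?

First part: 5, 15, 45, 135, 405 → 1215 (×3 each step).
Second part: differences are 3, 4, 5, … (increasing by 1 each time), so 14, 17, 21, 26, 32 → 39.
For the third part, perfect cubes: 5³, 6³, 7³, …: 125, 216, 343, 512, 729 → 1000.
Putting it together: [1215,39,1000].

[1215,39,1000]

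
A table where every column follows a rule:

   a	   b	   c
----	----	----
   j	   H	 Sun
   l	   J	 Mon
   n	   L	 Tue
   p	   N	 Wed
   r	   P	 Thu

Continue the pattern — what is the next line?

Column a: letters move forward 2 places in the alphabet, so j, l, n, p, r → t.
Column b goes H, J, L, N, P → R (letters move forward 2 places in the alphabet).
For the column c, runs through the weekdays Mon→Sun: Sun, Mon, Tue, Wed, Thu → Fri.
Combining the parts gives t  R  Fri.

t  R  Fri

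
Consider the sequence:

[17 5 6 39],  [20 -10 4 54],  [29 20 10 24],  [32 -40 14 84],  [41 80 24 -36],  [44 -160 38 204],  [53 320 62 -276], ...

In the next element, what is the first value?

56

First value: alternating steps +3, +9, +3, +9, …; 17, 20, 29, 32, 41, 44, 53 → 56.
Second value: ×(-2) each step; 5, -10, 20, -40, 80, -160, 320 → -640.
Third value goes 6, 4, 10, 14, 24, 38, 62 → 100 (each term is the sum of the two before it).
For the fourth value, together with the second value always sums to 44: 39, 54, 24, 84, -36, 204, -276 → 684.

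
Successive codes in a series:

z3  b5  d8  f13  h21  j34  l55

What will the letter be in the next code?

Letter: z, b, d, f, h, j, l → n (letters move forward 2 places in the alphabet, wrapping Z→A).

n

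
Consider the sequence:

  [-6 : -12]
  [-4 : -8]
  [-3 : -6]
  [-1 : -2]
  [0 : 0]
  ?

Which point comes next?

First entry goes -6, -4, -3, -1, 0 → 2 (alternating steps +2, +1, +2, +1, …).
Second entry: always 2 × the first entry, so -12, -8, -6, -2, 0 → 4.
Combining the parts gives [2 : 4].

[2 : 4]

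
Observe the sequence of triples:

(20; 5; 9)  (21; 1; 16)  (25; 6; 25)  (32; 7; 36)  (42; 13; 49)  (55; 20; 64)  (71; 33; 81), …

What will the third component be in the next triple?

100

Third component — perfect squares: 3², 4², 5², …: 9, 16, 25, 36, 49, 64, 81 → 100.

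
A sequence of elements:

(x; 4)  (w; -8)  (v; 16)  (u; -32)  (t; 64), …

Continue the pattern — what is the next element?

(s; -128)

Letter: letters move back 1 place in the alphabet; x, w, v, u, t → s.
Second component goes 4, -8, 16, -32, 64 → -128 (×(-2) each step).
So the next element is (s; -128).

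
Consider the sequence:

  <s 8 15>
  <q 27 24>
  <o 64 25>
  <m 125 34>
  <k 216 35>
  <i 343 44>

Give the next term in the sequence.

<g 512 45>

Letter — letters move back 2 places in the alphabet: s, q, o, m, k, i → g.
Second coordinate: perfect cubes: 2³, 3³, 4³, …; 8, 27, 64, 125, 216, 343 → 512.
Third coordinate: 15, 24, 25, 34, 35, 44 → 45 (alternating steps +9, +1, +9, +1, …).
So the next term is <g 512 45>.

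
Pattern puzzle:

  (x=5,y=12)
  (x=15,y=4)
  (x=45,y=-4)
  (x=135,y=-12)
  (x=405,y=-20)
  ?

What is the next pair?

X: 5, 15, 45, 135, 405 → 1215 (×3 each step).
Y: −8 each step; 12, 4, -4, -12, -20 → -28.
So the next pair is (x=1215,y=-28).

(x=1215,y=-28)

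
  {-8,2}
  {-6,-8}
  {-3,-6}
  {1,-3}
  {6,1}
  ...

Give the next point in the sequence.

First part goes -8, -6, -3, 1, 6 → 12 (differences are 2, 3, 4, … (increasing by 1 each time)).
Second part: always the previous value of the first part, so 2, -8, -6, -3, 1 → 6.
So the next point is {12,6}.

{12,6}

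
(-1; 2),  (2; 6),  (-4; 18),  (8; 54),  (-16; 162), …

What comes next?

First slot: ×(-2) each step; -1, 2, -4, 8, -16 → 32.
Second slot: 2, 6, 18, 54, 162 → 486 (×3 each step).
Putting it together: (32; 486).

(32; 486)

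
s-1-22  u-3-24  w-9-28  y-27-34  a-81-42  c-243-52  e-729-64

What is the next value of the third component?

78

Third component — differences are 2, 4, 6, … (increasing by 2 each time): 22, 24, 28, 34, 42, 52, 64 → 78.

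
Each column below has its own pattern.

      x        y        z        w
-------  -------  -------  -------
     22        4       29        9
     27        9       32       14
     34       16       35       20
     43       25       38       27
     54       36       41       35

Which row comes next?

67  49  44  44

Column x — differences are 5, 7, 9, … (increasing by 2 each time): 22, 27, 34, 43, 54 → 67.
For the column y, perfect squares: 2², 3², 4², …: 4, 9, 16, 25, 36 → 49.
Column z: +3 each step, so 29, 32, 35, 38, 41 → 44.
Column w: 9, 14, 20, 27, 35 → 44 (differences are 5, 6, 7, … (increasing by 1 each time)).
So the next row is 67  49  44  44.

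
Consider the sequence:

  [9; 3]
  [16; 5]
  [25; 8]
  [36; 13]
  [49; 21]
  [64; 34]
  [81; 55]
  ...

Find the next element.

First part goes 9, 16, 25, 36, 49, 64, 81 → 100 (perfect squares: 3², 4², 5², …).
For the second part, each term is the sum of the two before it: 3, 5, 8, 13, 21, 34, 55 → 89.
So the next element is [100; 89].

[100; 89]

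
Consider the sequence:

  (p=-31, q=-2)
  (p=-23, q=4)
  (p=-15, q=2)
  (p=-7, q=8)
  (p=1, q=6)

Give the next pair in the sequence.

(p=9, q=12)

For the p, +8 each step: -31, -23, -15, -7, 1 → 9.
Q goes -2, 4, 2, 8, 6 → 12 (alternating steps +6, −2, +6, −2, …).
Combining the parts gives (p=9, q=12).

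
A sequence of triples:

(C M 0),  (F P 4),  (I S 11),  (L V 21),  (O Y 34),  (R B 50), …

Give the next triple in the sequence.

First letter — letters move forward 3 places in the alphabet: C, F, I, L, O, R → U.
For the second letter, letters move forward 3 places in the alphabet, wrapping Z→A: M, P, S, V, Y, B → E.
For the third part, differences are 4, 7, 10, … (increasing by 3 each time): 0, 4, 11, 21, 34, 50 → 69.
Putting it together: (U E 69).

(U E 69)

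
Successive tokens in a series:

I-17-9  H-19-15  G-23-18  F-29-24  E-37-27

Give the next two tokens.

D-47-33, C-59-36

For the letter, letters move back 1 place in the alphabet: I, H, G, F, E → D → C.
Second component: 17, 19, 23, 29, 37 → 47 → 59 (differences are 2, 4, 6, … (increasing by 2 each time)).
Third component: alternating steps +6, +3, +6, +3, …; 9, 15, 18, 24, 27 → 33 → 36.
Putting the parts together: D-47-33 and then C-59-36.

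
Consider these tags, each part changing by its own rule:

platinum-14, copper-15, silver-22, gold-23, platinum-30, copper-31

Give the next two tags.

silver-38, gold-39

Metal: platinum, copper, silver, gold, platinum, copper → silver → gold (repeats platinum → copper → silver → gold).
Second component goes 14, 15, 22, 23, 30, 31 → 38 → 39 (alternating steps +1, +7, +1, +7, …).
So the next two tags are silver-38 and gold-39.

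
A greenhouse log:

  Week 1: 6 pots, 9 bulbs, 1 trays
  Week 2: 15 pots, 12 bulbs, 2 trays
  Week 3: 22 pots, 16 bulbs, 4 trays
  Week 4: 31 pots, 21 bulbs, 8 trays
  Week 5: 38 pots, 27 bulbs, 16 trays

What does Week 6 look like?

Pots — alternating steps +9, +7, +9, +7, …: 6, 15, 22, 31, 38 → 47.
Bulbs: 9, 12, 16, 21, 27 → 34 (differences are 3, 4, 5, … (increasing by 1 each time)).
For the trays, ×2 each step: 1, 2, 4, 8, 16 → 32.
Putting it together: 47 pots, 34 bulbs, 32 trays.

47 pots, 34 bulbs, 32 trays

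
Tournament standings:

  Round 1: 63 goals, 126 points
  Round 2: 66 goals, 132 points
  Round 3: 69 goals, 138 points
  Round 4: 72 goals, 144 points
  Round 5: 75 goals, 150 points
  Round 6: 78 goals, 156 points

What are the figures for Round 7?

Goals: +3 each step, so 63, 66, 69, 72, 75, 78 → 81.
Points goes 126, 132, 138, 144, 150, 156 → 162 (always 2 × the goals).
Combining the parts gives 81 goals, 162 points.

81 goals, 162 points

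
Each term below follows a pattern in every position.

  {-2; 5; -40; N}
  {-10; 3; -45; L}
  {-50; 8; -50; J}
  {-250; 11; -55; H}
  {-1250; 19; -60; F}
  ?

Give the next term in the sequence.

{-6250; 30; -65; D}

First entry goes -2, -10, -50, -250, -1250 → -6250 (×5 each step).
Second entry: 5, 3, 8, 11, 19 → 30 (each term is the sum of the two before it).
Third entry — −5 each step: -40, -45, -50, -55, -60 → -65.
Letter — letters move back 2 places in the alphabet: N, L, J, H, F → D.
Putting it together: {-6250; 30; -65; D}.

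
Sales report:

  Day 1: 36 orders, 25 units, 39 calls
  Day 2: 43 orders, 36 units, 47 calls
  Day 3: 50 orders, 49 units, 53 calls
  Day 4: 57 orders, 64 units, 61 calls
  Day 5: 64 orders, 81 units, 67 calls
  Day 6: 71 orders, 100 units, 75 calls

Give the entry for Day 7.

Orders: 36, 43, 50, 57, 64, 71 → 78 (+7 each step).
Units: perfect squares: 5², 6², 7², …; 25, 36, 49, 64, 81, 100 → 121.
Calls: 39, 47, 53, 61, 67, 75 → 81 (alternating steps +8, +6, +8, +6, …).
So the next line is 78 orders, 121 units, 81 calls.

78 orders, 121 units, 81 calls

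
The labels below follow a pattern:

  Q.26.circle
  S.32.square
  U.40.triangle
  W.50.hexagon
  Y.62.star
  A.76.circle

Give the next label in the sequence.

Letter: Q, S, U, W, Y, A → C (letters move forward 2 places in the alphabet, wrapping Z→A).
Second component: 26, 32, 40, 50, 62, 76 → 92 (differences are 6, 8, 10, … (increasing by 2 each time)).
Shape goes circle, square, triangle, hexagon, star, circle → square (repeats circle → square → triangle → hexagon → star).
Combining the parts gives C.92.square.

C.92.square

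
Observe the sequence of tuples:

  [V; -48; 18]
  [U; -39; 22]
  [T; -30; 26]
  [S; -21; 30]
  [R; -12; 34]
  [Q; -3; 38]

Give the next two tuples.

[P; 6; 42], [O; 15; 46]

Letter: V, U, T, S, R, Q → P → O (letters move back 1 place in the alphabet).
Second component — +9 each step: -48, -39, -30, -21, -12, -3 → 6 → 15.
Third component: 18, 22, 26, 30, 34, 38 → 42 → 46 (+4 each step).
Putting the parts together: [P; 6; 42] and then [O; 15; 46].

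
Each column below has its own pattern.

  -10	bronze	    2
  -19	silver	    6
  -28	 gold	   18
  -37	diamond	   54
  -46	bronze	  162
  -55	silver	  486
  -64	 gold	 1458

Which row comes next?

-73  diamond  4374

First component: −9 each step; -10, -19, -28, -37, -46, -55, -64 → -73.
Rank goes bronze, silver, gold, diamond, bronze, silver, gold → diamond (repeats bronze → silver → gold → diamond).
Third component — ×3 each step: 2, 6, 18, 54, 162, 486, 1458 → 4374.
So the next row is -73  diamond  4374.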